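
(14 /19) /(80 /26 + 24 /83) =7553 /34504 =0.22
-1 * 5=-5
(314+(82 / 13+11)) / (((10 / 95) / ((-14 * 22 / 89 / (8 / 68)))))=-107119397 / 1157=-92583.75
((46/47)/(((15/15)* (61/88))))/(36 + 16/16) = 4048/106079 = 0.04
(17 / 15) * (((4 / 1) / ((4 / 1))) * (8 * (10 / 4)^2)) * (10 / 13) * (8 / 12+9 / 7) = 69700 / 819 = 85.10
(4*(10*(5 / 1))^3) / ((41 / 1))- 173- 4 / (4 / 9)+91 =496269 / 41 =12104.12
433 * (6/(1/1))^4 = 561168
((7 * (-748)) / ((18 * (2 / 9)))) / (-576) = 1309 / 576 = 2.27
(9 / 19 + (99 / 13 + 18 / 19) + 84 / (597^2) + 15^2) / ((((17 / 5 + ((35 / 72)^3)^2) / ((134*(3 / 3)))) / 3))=641029561317933813596160 / 23255688671445065771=27564.42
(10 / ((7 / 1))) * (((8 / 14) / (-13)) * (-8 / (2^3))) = 0.06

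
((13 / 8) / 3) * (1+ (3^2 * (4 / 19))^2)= 21541 / 8664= 2.49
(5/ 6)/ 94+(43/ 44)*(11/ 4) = 6083/ 2256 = 2.70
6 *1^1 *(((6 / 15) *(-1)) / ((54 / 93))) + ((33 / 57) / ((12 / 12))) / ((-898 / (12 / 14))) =-3702949 / 895755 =-4.13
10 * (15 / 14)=75 / 7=10.71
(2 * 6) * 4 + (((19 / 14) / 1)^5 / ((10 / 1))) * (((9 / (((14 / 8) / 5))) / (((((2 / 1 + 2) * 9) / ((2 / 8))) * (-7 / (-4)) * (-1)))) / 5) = 12647144381 / 263533760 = 47.99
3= 3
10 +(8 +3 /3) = 19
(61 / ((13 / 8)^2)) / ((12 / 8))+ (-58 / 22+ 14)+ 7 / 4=636091 / 22308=28.51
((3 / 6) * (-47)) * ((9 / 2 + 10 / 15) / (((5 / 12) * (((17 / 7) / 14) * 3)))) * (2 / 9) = -285572 / 2295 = -124.43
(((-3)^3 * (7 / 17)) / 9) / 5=-21 / 85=-0.25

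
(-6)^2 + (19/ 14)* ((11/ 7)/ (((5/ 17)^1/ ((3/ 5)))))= 98859/ 2450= 40.35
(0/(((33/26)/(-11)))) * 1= 0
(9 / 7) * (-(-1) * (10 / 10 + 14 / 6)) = 30 / 7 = 4.29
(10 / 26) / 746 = 5 / 9698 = 0.00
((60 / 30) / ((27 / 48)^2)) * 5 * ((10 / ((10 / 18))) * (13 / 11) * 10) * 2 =1331200 / 99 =13446.46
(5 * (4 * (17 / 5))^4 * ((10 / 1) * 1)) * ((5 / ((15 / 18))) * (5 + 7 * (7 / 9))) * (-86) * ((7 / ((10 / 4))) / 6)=-4839717220352 / 1125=-4301970862.54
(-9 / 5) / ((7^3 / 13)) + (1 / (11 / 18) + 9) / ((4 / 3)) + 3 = 823197 / 75460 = 10.91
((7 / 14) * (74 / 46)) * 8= 148 / 23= 6.43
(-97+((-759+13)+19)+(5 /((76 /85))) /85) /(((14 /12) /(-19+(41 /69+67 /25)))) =1698665613 /152950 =11106.02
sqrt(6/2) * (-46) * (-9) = 414 * sqrt(3) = 717.07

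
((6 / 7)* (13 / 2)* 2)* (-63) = -702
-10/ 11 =-0.91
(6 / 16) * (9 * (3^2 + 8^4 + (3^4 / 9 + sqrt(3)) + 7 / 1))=27 * sqrt(3) / 8 + 111267 / 8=13914.22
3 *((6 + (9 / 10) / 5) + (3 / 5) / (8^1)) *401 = 1504953 / 200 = 7524.76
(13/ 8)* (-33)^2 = 14157/ 8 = 1769.62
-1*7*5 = -35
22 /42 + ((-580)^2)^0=32 /21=1.52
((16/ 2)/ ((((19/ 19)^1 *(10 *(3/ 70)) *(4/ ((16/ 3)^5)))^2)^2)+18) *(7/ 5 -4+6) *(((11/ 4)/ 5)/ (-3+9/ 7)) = -59367872481240742378097609317/ 169457721888600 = -350340319813036.63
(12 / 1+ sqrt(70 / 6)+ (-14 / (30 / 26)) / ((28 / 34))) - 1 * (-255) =255.68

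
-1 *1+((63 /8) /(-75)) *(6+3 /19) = -6257 /3800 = -1.65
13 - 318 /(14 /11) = -1658 /7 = -236.86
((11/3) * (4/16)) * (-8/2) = -11/3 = -3.67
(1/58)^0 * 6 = 6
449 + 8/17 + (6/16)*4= 15333/34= 450.97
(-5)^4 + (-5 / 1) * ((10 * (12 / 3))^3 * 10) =-3199375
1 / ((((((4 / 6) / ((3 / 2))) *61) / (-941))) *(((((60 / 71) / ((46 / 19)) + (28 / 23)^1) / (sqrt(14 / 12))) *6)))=-1536653 *sqrt(42) / 2496608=-3.99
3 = 3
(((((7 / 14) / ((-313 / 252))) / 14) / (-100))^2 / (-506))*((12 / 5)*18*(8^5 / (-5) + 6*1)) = 0.00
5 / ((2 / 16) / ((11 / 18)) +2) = 220 / 97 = 2.27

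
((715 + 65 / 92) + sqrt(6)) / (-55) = -13169 / 1012 - sqrt(6) / 55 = -13.06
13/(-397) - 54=-21451/397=-54.03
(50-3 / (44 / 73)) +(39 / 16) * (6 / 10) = 40907 / 880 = 46.49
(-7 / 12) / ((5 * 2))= -7 / 120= -0.06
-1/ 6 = -0.17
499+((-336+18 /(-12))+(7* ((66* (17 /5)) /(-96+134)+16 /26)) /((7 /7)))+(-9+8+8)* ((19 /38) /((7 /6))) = 519057 /2470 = 210.14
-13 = -13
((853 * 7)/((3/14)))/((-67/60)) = -24953.43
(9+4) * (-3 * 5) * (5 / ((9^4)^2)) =-325 / 14348907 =-0.00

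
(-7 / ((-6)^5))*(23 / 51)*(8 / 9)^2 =322 / 1003833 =0.00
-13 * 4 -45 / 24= -431 / 8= -53.88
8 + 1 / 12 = 97 / 12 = 8.08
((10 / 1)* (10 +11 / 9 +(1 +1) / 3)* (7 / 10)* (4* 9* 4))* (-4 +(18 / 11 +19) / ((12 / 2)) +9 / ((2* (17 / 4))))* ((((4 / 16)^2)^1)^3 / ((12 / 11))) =418691 / 313344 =1.34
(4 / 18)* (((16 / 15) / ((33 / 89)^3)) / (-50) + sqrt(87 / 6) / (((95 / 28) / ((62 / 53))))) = -11279504 / 121287375 + 1736* sqrt(58) / 45315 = 0.20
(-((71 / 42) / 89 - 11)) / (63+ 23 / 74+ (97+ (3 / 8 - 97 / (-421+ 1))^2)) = 25514815200 / 373341863333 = 0.07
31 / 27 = 1.15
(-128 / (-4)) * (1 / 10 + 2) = 336 / 5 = 67.20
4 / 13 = 0.31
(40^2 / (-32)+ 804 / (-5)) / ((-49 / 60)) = 258.12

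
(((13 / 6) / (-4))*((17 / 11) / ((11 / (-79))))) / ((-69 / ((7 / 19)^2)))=-855491 / 72335736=-0.01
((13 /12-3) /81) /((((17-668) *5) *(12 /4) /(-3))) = -23 /3163860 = -0.00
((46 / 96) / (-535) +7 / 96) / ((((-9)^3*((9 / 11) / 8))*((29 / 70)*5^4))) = -10549 / 2827608750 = -0.00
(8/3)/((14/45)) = 60/7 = 8.57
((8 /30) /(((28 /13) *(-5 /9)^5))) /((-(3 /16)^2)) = 7278336 /109375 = 66.54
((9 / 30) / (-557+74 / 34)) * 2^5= -34 / 1965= -0.02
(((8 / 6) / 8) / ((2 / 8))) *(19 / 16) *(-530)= -5035 / 12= -419.58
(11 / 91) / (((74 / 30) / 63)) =1485 / 481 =3.09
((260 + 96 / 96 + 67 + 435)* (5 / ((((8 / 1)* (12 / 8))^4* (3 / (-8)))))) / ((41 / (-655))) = 2498825 / 318816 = 7.84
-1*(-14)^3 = 2744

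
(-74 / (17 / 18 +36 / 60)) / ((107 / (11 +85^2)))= -48191760 / 14873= -3240.22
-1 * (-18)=18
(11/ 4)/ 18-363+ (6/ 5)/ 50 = -3265409/ 9000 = -362.82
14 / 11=1.27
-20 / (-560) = 1 / 28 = 0.04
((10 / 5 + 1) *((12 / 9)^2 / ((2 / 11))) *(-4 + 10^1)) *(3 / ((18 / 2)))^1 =176 / 3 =58.67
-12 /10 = -6 /5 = -1.20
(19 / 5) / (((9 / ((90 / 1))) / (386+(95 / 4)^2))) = 288819 / 8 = 36102.38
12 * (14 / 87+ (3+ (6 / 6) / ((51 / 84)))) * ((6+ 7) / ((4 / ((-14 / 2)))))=-1312.58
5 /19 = 0.26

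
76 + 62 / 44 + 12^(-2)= 122627 / 1584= 77.42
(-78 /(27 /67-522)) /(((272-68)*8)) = 0.00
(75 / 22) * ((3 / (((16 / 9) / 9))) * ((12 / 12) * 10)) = 91125 / 176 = 517.76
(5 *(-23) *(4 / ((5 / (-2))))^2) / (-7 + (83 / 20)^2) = -117760 / 4089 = -28.80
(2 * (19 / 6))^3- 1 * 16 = 6427 / 27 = 238.04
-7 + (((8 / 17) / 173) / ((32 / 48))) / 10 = -102929 / 14705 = -7.00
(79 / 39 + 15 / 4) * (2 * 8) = 3604 / 39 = 92.41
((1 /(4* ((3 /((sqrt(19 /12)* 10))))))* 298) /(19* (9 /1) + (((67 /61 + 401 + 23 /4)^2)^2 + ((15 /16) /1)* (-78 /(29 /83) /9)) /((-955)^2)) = 0.01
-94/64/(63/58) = -1363/1008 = -1.35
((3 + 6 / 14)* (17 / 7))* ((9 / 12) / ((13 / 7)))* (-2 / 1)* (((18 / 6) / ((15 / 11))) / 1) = -14.80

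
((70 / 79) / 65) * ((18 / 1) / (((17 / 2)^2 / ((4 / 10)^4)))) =0.00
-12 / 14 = -6 / 7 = -0.86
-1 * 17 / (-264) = 17 / 264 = 0.06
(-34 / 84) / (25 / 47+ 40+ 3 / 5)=-3995 / 405972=-0.01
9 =9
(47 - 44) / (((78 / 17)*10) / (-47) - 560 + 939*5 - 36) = 2397 / 3274321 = 0.00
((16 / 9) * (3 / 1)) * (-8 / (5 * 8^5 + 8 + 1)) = -128 / 491547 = -0.00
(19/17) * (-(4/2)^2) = -76/17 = -4.47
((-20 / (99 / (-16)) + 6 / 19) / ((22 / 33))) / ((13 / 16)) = 53392 / 8151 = 6.55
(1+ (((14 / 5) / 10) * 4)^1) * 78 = 4134 / 25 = 165.36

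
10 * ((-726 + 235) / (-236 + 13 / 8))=20.95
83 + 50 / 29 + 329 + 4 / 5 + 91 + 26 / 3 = 223673 / 435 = 514.19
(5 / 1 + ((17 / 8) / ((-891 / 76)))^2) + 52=181109197 / 3175524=57.03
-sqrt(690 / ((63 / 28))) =-2 * sqrt(690) / 3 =-17.51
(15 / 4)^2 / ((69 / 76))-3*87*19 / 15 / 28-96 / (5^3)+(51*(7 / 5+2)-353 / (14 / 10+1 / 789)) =-8410665693 / 111251000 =-75.60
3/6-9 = -17/2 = -8.50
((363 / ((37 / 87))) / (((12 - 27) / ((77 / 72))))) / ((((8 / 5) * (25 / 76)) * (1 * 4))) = -5133667 / 177600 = -28.91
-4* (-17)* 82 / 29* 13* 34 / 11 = 2464592 / 319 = 7725.99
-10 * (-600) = 6000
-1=-1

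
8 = 8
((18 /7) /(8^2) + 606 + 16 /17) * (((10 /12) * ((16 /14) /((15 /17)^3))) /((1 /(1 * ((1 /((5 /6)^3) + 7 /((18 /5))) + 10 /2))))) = 2606898808189 /357210000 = 7297.94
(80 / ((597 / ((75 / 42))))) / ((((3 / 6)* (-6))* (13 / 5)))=-5000 / 162981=-0.03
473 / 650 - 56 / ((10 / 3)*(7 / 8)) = -12007 / 650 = -18.47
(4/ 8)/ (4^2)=1/ 32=0.03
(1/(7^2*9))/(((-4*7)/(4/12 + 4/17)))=-29/629748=-0.00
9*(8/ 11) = 72/ 11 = 6.55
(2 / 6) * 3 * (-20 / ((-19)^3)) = 0.00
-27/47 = -0.57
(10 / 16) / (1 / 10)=25 / 4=6.25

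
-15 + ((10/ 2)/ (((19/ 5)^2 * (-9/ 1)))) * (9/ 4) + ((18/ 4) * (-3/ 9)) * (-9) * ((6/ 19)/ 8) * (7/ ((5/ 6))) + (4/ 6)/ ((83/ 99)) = -2940889/ 299630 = -9.82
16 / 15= 1.07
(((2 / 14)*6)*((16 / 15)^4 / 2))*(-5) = -65536 / 23625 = -2.77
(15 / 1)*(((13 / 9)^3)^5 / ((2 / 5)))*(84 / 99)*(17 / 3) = 304556063433840004150 / 6794407359123417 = 44824.52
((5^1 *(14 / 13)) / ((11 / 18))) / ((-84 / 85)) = -1275 / 143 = -8.92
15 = 15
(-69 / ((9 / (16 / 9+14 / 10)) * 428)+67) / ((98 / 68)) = 65755507 / 1415610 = 46.45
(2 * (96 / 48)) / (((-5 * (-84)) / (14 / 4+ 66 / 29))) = 67 / 1218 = 0.06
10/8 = 5/4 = 1.25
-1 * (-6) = 6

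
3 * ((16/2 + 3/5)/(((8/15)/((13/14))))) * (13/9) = 7267/112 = 64.88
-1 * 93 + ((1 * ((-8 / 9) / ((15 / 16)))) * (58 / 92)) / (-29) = -288701 / 3105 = -92.98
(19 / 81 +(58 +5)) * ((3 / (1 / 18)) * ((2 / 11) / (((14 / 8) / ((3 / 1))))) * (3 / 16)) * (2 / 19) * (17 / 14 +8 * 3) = 5424198 / 10241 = 529.66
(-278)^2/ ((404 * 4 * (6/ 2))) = 19321/ 1212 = 15.94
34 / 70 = 0.49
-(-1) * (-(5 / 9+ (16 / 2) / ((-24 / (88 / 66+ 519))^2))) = -2437081 / 648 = -3760.93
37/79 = 0.47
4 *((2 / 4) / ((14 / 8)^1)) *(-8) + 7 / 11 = -655 / 77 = -8.51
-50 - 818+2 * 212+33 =-411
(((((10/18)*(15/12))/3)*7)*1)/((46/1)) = 175/4968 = 0.04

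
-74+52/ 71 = -5202/ 71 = -73.27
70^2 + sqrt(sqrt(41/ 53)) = 41^(1/ 4) * 53^(3/ 4)/ 53 + 4900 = 4900.94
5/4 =1.25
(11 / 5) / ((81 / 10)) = 22 / 81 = 0.27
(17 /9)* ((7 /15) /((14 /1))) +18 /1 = 4877 /270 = 18.06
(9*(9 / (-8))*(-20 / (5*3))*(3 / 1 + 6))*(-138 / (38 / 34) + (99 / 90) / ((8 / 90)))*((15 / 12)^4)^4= -626150665283203125 / 1305670057984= -479562.71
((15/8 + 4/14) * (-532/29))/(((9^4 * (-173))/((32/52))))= 9196/427914981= 0.00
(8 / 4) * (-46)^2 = 4232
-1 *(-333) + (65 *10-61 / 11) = 10752 / 11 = 977.45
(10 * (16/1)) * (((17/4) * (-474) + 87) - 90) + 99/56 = -18076701/56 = -322798.23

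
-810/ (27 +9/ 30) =-2700/ 91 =-29.67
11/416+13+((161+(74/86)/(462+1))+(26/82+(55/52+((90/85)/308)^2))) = 102057079758816935/581843151713824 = 175.40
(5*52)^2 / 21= 67600 / 21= 3219.05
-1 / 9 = -0.11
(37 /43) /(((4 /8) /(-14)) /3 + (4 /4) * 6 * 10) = 3108 /216677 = 0.01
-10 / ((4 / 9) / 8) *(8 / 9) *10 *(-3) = 4800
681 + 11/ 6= 4097/ 6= 682.83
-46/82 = -23/41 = -0.56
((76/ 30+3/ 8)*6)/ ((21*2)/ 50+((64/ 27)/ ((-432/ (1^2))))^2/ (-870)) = 80680715415/ 3883770668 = 20.77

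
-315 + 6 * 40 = -75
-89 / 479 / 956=-89 / 457924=-0.00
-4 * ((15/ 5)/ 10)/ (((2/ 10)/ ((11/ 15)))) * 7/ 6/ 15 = -77/ 225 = -0.34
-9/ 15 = -3/ 5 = -0.60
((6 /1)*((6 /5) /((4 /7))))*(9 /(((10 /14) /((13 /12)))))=17199 /100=171.99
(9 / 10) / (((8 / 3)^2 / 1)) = 81 / 640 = 0.13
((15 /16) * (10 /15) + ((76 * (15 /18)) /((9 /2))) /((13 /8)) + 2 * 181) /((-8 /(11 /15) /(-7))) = 80277967 /336960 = 238.24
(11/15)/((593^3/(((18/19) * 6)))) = 396/19810146415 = 0.00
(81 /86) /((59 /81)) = 1.29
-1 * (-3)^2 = -9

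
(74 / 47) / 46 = 37 / 1081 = 0.03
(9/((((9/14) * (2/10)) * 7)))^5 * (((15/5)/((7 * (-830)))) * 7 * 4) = -120000/83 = -1445.78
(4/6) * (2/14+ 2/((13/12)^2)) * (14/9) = 8740/4563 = 1.92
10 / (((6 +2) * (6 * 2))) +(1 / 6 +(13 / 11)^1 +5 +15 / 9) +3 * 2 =2485 / 176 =14.12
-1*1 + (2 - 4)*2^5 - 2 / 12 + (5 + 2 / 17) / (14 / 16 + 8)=-467761 / 7242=-64.59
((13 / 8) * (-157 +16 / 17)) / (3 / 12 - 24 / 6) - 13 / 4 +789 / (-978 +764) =60.69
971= 971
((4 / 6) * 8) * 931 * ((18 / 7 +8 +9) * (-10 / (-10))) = 291536 / 3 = 97178.67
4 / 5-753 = -3761 / 5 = -752.20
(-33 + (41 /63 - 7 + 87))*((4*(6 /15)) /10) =12008 /1575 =7.62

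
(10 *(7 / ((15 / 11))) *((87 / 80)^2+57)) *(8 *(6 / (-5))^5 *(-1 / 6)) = 774155151 / 78125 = 9909.19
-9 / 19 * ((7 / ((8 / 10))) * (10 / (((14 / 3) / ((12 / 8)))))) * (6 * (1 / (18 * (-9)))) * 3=225 / 152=1.48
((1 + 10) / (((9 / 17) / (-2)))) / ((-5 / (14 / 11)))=476 / 45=10.58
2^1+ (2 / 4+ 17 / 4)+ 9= 63 / 4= 15.75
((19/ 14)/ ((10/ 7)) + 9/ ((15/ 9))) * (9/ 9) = 127/ 20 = 6.35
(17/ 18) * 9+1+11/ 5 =117/ 10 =11.70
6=6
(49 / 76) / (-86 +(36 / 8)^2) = -49 / 4997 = -0.01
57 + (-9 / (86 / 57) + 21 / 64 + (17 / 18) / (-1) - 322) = -6726529 / 24768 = -271.58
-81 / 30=-27 / 10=-2.70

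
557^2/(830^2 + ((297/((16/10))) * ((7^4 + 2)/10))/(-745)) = 3698168080/8210974309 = 0.45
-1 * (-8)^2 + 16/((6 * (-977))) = -187592/2931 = -64.00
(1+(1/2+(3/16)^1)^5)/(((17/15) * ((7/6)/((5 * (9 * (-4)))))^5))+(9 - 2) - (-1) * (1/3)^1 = -2440803561505119449/27429024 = -88986161574.87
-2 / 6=-1 / 3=-0.33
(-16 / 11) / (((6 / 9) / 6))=-144 / 11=-13.09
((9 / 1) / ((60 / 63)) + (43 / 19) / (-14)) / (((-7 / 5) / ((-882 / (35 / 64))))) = 7115616 / 665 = 10700.17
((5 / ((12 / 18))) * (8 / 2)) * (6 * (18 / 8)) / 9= 45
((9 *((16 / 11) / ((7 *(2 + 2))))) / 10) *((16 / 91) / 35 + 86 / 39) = 126708 / 1226225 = 0.10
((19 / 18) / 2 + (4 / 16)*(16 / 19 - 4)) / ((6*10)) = -179 / 41040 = -0.00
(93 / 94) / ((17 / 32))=1488 / 799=1.86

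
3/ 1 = 3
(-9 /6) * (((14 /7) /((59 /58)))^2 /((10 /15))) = -30276 /3481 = -8.70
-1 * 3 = -3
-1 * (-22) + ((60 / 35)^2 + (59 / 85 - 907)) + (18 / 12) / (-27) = -66080257 / 74970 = -881.42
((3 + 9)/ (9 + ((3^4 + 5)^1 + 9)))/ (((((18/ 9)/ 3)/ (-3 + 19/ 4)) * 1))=63/ 208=0.30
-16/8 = -2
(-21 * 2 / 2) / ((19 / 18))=-378 / 19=-19.89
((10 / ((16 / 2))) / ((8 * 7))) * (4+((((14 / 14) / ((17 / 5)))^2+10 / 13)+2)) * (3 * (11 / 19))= 4249905 / 15989792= 0.27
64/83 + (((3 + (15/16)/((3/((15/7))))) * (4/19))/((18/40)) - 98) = -95.51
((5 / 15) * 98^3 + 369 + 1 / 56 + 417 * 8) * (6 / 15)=10665839 / 84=126974.27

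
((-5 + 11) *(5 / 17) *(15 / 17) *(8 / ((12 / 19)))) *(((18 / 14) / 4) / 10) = 2565 / 4046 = 0.63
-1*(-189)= 189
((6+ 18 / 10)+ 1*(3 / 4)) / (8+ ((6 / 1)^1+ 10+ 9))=57 / 220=0.26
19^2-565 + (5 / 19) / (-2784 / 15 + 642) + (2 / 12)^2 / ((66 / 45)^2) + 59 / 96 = -51213782425 / 251823264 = -203.37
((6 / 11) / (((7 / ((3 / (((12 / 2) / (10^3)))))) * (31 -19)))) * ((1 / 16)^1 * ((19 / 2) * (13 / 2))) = 30875 / 2464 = 12.53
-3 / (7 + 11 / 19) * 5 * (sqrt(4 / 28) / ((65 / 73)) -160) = 950 / 3 -1387 * sqrt(7) / 4368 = 315.83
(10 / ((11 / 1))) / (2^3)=5 / 44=0.11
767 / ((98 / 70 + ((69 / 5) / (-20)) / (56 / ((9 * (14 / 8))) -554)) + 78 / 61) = 23178279800 / 80986241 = 286.20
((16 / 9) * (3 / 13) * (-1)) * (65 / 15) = -16 / 9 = -1.78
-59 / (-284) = 59 / 284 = 0.21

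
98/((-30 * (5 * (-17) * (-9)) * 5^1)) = -49/57375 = -0.00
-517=-517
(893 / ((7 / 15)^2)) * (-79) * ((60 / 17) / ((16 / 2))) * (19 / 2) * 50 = -113095659375 / 1666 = -67884549.44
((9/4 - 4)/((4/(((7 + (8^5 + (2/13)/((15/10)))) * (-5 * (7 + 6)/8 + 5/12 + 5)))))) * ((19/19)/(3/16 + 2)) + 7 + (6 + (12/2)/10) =6396041/360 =17766.78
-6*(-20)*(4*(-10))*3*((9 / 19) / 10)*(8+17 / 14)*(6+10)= -13374720 / 133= -100561.80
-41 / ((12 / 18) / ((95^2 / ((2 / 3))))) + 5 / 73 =-832556.18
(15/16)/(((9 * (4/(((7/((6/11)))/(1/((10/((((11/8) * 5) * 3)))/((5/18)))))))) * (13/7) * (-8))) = -49/1248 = -0.04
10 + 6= 16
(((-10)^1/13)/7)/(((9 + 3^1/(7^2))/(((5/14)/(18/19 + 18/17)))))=-8075/3740256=-0.00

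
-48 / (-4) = 12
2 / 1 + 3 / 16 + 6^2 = 611 / 16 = 38.19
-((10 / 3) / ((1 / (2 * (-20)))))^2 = -160000 / 9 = -17777.78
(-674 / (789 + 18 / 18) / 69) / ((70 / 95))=-6403 / 381570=-0.02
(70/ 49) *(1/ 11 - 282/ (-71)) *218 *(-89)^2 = 54790665940/ 5467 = 10022071.69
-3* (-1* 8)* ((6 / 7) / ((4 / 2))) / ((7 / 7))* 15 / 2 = 540 / 7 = 77.14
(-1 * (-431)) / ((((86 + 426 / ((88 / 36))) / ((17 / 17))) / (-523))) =-2479543 / 2863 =-866.06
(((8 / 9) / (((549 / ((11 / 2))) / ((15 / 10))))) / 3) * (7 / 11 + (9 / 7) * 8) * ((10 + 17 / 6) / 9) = 9251 / 133407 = 0.07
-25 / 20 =-5 / 4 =-1.25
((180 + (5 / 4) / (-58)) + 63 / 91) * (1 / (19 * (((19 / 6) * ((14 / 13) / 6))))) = 4904127 / 293132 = 16.73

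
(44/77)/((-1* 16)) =-0.04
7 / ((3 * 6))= 7 / 18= 0.39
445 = 445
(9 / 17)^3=0.15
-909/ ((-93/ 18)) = 5454/ 31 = 175.94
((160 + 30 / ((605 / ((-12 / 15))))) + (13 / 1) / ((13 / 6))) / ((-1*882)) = -50203 / 266805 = -0.19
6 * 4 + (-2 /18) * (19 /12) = 2573 /108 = 23.82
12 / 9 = 4 / 3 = 1.33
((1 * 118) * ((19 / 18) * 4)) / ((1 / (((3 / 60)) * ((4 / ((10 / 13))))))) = 29146 / 225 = 129.54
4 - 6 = -2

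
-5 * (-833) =4165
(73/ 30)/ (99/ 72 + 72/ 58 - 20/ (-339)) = 956884/ 1052065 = 0.91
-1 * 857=-857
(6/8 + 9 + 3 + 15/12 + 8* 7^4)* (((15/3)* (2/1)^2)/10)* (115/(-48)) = -1105265/12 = -92105.42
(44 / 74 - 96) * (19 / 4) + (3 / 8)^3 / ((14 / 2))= -60093721 / 132608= -453.17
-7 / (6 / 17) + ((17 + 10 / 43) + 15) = 3199 / 258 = 12.40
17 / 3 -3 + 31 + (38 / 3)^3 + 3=2068.96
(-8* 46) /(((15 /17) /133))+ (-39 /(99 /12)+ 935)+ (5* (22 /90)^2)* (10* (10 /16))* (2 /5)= -485941127 /8910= -54538.85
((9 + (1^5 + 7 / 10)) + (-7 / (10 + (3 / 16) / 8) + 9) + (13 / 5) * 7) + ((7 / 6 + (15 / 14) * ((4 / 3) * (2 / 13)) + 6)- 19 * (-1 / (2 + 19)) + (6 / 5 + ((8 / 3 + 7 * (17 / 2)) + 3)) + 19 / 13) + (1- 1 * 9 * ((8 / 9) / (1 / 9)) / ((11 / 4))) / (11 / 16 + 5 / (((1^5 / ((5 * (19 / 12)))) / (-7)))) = 57971472788363 / 511157476830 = 113.41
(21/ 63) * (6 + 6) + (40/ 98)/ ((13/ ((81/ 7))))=19456/ 4459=4.36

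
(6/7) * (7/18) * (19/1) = 19/3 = 6.33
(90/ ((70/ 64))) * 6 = 3456/ 7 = 493.71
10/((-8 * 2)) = -5/8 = -0.62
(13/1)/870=13/870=0.01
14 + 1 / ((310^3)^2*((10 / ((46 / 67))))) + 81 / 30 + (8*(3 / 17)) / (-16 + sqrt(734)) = 12*sqrt(734) / 4063 + 20230445388811253593449 / 1207985697727505000000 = 16.83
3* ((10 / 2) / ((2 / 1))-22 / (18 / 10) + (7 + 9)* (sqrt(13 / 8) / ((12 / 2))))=-175 / 6 + 2* sqrt(26)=-18.97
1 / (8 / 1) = 1 / 8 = 0.12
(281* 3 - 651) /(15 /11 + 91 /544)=1148928 /9161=125.42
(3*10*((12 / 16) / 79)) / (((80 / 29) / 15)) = 3915 / 2528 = 1.55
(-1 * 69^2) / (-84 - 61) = 32.83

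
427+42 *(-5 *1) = 217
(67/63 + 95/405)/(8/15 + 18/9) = 1840/3591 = 0.51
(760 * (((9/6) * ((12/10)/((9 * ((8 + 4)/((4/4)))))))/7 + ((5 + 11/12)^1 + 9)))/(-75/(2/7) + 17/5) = -2381080/54411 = -43.76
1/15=0.07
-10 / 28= -5 / 14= -0.36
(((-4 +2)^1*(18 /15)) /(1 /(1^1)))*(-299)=3588 /5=717.60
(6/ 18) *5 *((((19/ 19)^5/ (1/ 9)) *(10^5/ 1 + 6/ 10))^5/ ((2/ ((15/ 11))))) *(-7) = -12917356263712636650736202057942349/ 2750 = -4697220459531867872994983000000.00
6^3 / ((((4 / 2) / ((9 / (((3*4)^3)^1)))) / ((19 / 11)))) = 171 / 176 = 0.97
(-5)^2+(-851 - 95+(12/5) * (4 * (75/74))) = -33717/37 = -911.27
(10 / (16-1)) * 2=4 / 3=1.33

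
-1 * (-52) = 52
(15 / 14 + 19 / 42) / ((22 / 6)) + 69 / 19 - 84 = -116971 / 1463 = -79.95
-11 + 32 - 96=-75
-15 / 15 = -1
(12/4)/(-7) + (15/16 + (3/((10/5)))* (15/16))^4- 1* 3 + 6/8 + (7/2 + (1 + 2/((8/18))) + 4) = 297243991/7340032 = 40.50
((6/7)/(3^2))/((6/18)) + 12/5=94/35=2.69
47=47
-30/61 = -0.49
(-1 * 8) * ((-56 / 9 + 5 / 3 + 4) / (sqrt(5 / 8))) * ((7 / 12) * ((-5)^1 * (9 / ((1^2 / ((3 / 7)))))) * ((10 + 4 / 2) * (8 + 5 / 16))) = -1995 * sqrt(10) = -6308.74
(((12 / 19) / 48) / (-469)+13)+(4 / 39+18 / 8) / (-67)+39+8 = 41679055 / 695058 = 59.96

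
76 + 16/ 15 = 1156/ 15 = 77.07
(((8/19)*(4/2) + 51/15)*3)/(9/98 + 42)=39494/130625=0.30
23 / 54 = 0.43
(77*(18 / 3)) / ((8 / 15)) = 3465 / 4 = 866.25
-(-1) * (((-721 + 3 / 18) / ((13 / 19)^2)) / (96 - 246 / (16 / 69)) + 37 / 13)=4.44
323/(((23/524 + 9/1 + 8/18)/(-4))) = -6093072/44747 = -136.17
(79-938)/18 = -47.72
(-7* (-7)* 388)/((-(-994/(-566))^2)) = -31074532/5041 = -6164.36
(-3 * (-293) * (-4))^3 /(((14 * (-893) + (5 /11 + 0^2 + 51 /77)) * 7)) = 6640591848 /13369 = 496715.67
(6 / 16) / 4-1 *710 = -22717 / 32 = -709.91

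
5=5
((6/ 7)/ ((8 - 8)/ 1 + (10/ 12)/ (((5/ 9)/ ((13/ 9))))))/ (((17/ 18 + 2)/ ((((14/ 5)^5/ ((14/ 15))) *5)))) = 10668672/ 86125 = 123.87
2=2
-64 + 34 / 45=-2846 / 45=-63.24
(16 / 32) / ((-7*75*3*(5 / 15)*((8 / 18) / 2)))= -3 / 700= -0.00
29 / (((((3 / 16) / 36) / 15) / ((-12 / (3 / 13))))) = -4343040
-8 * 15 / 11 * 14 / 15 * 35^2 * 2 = -274400 / 11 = -24945.45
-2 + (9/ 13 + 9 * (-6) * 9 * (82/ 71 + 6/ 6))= -967861/ 923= -1048.60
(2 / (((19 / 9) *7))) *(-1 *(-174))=3132 / 133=23.55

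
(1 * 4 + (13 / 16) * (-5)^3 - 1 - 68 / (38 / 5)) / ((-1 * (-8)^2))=32683 / 19456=1.68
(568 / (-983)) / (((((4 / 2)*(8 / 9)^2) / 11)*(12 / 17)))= -358479 / 62912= -5.70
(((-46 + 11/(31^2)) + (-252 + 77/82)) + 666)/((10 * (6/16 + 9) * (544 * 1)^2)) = 1938269/145752179200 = 0.00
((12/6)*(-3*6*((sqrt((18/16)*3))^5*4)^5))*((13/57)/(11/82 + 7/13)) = -3120017183918720728227*sqrt(6)/152370675712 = -50156961328.71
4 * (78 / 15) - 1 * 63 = -211 / 5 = -42.20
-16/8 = -2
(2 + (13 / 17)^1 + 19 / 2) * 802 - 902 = 151883 / 17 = 8934.29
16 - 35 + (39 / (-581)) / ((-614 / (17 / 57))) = -128780753 / 6777946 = -19.00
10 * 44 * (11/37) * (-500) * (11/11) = -2420000/37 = -65405.41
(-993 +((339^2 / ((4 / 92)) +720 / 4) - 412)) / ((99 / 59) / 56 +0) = 793548112 / 9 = 88172012.44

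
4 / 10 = 2 / 5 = 0.40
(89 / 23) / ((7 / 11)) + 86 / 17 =11.14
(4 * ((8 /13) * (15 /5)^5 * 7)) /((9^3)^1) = 224 /39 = 5.74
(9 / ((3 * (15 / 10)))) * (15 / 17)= 30 / 17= 1.76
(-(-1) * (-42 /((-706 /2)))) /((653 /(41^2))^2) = 118681962 /150522377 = 0.79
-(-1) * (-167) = -167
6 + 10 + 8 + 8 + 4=36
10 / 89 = 0.11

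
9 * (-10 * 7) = -630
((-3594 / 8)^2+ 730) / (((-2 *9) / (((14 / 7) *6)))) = -3240889 / 24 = -135037.04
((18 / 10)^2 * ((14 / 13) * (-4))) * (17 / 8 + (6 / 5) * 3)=-129843 / 1625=-79.90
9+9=18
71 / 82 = 0.87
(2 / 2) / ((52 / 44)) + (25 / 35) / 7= 604 / 637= 0.95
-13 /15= -0.87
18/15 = 6/5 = 1.20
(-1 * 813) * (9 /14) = -522.64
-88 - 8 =-96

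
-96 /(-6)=16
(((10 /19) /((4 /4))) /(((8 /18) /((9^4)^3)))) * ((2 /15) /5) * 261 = 221142327064623 /95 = 2327813969101.29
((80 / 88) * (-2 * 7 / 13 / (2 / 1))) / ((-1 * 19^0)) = 70 / 143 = 0.49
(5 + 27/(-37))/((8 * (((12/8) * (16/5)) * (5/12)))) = 79/296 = 0.27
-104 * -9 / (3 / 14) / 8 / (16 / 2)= 273 / 4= 68.25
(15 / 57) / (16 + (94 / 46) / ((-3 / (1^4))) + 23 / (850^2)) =249262500 / 14509997653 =0.02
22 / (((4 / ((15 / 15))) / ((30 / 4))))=165 / 4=41.25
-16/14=-8/7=-1.14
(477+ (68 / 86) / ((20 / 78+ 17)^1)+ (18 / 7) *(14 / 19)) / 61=263341155 / 33540301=7.85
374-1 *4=370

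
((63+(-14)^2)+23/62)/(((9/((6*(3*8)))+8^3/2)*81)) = 0.01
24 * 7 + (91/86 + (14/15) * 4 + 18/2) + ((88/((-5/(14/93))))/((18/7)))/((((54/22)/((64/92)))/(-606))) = 26727533047/74501370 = 358.75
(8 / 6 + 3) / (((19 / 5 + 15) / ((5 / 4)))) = 325 / 1128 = 0.29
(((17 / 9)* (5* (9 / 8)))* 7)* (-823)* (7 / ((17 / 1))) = -201635 / 8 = -25204.38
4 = 4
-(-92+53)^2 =-1521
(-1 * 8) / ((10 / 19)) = -76 / 5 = -15.20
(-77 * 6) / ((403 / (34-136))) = 47124 / 403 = 116.93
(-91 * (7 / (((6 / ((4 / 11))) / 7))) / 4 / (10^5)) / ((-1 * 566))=4459 / 3735600000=0.00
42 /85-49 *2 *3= -24948 /85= -293.51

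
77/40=1.92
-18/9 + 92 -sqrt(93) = 90 -sqrt(93) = 80.36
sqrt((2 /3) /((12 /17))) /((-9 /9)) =-sqrt(34) /6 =-0.97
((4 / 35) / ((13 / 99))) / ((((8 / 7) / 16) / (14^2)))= 155232 / 65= 2388.18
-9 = -9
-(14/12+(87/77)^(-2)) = -29519/15138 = -1.95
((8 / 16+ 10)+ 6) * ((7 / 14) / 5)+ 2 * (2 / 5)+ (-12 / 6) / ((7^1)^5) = 823503 / 336140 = 2.45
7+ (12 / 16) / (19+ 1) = 563 / 80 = 7.04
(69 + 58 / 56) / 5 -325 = -43539 / 140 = -310.99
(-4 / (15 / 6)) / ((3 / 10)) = -16 / 3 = -5.33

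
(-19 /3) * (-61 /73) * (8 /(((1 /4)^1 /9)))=111264 /73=1524.16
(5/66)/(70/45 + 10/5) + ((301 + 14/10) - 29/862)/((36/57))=478.77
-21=-21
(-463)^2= 214369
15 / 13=1.15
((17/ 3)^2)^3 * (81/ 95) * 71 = 1713767399/ 855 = 2004406.31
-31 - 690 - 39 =-760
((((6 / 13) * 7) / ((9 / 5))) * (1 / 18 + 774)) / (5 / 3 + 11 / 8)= 3901240 / 8541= 456.77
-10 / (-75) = 2 / 15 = 0.13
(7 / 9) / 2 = 7 / 18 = 0.39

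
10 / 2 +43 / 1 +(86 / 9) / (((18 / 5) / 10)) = 6038 / 81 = 74.54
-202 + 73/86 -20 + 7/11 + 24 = -185903/946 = -196.51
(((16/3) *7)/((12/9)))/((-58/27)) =-378/29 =-13.03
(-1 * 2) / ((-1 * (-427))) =-2 / 427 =-0.00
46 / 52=23 / 26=0.88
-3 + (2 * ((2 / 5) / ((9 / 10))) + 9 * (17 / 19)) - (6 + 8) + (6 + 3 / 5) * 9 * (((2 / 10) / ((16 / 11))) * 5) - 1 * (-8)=557857 / 13680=40.78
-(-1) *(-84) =-84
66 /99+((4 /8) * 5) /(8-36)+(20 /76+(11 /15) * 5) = 14387 /3192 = 4.51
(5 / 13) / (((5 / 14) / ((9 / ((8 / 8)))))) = 126 / 13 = 9.69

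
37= 37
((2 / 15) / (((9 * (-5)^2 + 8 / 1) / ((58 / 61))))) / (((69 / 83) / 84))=269584 / 4903485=0.05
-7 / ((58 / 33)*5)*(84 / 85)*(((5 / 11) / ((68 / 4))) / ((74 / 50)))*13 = -57330 / 310097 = -0.18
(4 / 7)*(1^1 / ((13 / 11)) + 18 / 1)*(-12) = -1680 / 13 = -129.23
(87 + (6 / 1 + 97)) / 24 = 95 / 12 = 7.92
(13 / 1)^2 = 169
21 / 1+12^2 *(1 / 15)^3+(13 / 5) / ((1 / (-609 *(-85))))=50478766 / 375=134610.04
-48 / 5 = -9.60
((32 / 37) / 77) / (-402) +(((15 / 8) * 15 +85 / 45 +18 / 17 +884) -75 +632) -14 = 340665256795 / 233640792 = 1458.07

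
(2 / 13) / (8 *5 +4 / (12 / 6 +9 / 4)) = 17 / 4524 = 0.00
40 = 40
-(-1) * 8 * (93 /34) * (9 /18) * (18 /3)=1116 /17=65.65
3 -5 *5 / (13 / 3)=-36 / 13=-2.77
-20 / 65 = -4 / 13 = -0.31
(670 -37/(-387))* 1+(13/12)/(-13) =1037179/1548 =670.01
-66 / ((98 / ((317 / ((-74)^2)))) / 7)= -10461 / 38332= -0.27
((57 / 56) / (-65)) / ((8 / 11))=-627 / 29120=-0.02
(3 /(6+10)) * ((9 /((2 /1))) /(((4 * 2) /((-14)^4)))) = 64827 /16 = 4051.69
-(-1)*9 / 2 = 9 / 2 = 4.50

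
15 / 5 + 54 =57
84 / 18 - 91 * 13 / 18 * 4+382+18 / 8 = 4537 / 36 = 126.03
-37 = -37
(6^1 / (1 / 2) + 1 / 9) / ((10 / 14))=763 / 45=16.96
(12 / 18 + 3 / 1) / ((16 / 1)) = 11 / 48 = 0.23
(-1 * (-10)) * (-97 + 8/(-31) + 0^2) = -30150/31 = -972.58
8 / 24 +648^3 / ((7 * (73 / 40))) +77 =32651853592 / 1533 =21299317.41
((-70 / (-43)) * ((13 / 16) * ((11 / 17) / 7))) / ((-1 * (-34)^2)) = -715 / 6760288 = -0.00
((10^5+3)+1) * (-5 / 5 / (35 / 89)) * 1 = -8900356 / 35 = -254295.89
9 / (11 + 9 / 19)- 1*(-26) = 5839 / 218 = 26.78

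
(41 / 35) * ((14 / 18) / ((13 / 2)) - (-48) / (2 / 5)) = 576214 / 4095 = 140.71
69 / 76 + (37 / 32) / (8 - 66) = 31313 / 35264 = 0.89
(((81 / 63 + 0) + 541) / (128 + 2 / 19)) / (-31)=-36062 / 264089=-0.14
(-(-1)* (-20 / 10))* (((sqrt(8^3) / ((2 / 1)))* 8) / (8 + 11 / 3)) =-384* sqrt(2) / 35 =-15.52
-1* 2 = -2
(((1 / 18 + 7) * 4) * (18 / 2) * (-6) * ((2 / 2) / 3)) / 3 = -508 / 3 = -169.33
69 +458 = 527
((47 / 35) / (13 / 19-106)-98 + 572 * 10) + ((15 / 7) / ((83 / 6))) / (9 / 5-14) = 1993480243001 / 354587205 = 5621.97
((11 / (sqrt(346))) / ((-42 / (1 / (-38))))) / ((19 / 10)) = 55 * sqrt(346) / 5246052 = 0.00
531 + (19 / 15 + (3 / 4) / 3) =31951 / 60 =532.52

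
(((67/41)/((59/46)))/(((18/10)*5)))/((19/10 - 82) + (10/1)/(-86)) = -1325260/750947103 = -0.00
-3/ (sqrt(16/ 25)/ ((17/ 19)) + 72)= -255/ 6196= -0.04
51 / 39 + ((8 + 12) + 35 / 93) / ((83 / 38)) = 1067353 / 100347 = 10.64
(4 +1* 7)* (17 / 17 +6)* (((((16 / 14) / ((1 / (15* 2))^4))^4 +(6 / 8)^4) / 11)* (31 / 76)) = 13992705140981760000000006028911 / 6673408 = 2096785501647997544882616.00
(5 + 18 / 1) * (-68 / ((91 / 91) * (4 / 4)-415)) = 34 / 9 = 3.78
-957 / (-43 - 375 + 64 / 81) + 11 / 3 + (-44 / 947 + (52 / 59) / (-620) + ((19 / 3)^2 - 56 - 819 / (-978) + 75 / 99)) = -19791438284604014 / 2361381148810035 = -8.38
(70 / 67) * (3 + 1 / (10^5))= 2100007 / 670000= 3.13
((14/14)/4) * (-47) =-47/4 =-11.75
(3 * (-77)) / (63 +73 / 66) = -15246 / 4231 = -3.60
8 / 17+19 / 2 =9.97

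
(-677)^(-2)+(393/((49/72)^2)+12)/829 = 1.04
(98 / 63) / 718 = 7 / 3231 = 0.00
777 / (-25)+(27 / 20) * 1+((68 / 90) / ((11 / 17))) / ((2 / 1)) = -288547 / 9900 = -29.15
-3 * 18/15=-18/5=-3.60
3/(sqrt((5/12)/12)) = 36 * sqrt(5)/5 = 16.10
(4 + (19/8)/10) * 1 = 339/80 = 4.24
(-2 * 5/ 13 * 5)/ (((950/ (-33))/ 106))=3498/ 247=14.16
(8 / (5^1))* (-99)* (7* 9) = -49896 / 5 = -9979.20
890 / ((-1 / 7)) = -6230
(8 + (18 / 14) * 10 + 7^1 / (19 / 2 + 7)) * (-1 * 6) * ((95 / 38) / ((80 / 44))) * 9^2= -99549 / 7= -14221.29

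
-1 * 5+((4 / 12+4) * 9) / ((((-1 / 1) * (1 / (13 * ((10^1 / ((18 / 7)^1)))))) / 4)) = -23675 / 3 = -7891.67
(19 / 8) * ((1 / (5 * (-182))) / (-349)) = 19 / 2540720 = 0.00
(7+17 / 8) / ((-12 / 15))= -365 / 32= -11.41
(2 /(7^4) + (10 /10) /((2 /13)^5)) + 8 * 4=893933181 /76832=11634.91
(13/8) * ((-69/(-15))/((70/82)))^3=10901303491/42875000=254.26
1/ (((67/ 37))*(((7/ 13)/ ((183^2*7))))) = 16108209/ 67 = 240421.03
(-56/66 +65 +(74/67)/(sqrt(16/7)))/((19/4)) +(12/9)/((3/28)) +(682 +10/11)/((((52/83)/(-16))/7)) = -2984664292/24453 +74 * sqrt(7)/1273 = -122057.03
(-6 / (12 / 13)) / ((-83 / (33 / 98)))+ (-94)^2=143744477 / 16268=8836.03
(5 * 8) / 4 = 10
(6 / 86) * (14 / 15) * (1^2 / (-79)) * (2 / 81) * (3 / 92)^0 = -28 / 1375785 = -0.00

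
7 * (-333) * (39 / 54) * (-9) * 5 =151515 / 2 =75757.50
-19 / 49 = -0.39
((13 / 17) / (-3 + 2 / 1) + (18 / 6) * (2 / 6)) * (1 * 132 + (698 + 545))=5500 / 17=323.53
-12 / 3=-4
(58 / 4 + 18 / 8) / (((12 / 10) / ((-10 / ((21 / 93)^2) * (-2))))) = 1609675 / 294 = 5475.09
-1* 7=-7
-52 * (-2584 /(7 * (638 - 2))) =33592 /1113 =30.18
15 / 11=1.36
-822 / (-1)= 822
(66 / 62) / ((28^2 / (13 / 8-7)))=-1419 / 194432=-0.01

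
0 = 0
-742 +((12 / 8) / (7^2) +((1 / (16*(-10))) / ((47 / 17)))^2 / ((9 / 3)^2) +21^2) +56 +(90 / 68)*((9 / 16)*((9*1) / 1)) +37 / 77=-1108936618338293 / 4663541836800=-237.79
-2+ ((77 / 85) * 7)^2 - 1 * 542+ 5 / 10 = -7272533 / 14450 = -503.29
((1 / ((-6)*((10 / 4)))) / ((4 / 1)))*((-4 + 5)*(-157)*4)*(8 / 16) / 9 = 157 / 270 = 0.58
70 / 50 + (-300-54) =-1763 / 5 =-352.60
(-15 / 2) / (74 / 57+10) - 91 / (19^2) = -425863 / 464968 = -0.92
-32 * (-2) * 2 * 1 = 128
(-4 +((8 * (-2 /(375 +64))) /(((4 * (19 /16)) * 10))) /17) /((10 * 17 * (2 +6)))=-708993 /241054900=-0.00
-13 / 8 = -1.62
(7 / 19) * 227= 1589 / 19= 83.63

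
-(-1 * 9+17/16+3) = 4.94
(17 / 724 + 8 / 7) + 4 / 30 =98801 / 76020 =1.30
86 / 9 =9.56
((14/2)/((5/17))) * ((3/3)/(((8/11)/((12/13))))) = 3927/130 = 30.21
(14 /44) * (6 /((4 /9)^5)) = 1240029 /11264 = 110.09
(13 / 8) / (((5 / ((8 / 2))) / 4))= 26 / 5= 5.20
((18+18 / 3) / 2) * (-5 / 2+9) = 78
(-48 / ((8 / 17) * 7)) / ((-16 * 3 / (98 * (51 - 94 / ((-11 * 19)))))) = 1279607 / 836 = 1530.63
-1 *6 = -6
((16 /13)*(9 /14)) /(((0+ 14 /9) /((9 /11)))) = 0.42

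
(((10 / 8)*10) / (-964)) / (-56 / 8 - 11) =0.00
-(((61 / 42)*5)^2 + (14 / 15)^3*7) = -38649143 / 661500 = -58.43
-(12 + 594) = -606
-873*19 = -16587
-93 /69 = -31 /23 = -1.35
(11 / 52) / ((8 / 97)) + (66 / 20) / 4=7051 / 2080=3.39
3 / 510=1 / 170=0.01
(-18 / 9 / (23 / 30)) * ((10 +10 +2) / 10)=-132 / 23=-5.74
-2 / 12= -1 / 6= -0.17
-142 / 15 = -9.47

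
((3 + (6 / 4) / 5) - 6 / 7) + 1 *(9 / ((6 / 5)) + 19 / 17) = 6581 / 595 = 11.06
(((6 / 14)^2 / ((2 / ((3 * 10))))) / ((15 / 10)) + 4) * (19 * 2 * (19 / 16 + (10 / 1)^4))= 434771623 / 196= 2218222.57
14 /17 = 0.82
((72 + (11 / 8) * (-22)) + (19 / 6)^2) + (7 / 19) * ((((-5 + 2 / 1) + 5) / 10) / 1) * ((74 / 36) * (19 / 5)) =7853 / 150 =52.35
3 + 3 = 6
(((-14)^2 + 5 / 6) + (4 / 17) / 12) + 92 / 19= 130295 / 646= 201.70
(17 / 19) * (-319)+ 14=-5157 / 19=-271.42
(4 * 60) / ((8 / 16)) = 480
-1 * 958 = -958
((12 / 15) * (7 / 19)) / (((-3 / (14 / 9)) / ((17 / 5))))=-6664 / 12825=-0.52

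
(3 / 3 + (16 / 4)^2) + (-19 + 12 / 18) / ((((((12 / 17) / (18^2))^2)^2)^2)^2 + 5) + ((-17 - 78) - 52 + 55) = -1526735208775906572947292725508210746599025535 / 19407650959015761520516432951375560338123206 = -78.67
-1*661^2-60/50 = -2184611/5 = -436922.20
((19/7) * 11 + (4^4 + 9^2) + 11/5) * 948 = 12245316/35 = 349866.17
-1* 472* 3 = -1416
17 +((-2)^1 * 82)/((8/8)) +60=-87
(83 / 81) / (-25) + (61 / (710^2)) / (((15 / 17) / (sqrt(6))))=-83 / 2025 + 1037 * sqrt(6) / 7561500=-0.04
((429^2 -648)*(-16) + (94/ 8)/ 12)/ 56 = -140845777/ 2688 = -52397.98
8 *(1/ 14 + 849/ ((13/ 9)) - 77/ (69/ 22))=28295180/ 6279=4506.32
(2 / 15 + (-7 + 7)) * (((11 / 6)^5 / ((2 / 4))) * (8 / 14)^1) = 161051 / 51030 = 3.16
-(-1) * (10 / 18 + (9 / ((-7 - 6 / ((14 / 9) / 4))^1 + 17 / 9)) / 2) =7837 / 23292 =0.34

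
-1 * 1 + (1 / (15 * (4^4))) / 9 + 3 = 69121 / 34560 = 2.00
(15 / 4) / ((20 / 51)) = 153 / 16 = 9.56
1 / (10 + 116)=1 / 126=0.01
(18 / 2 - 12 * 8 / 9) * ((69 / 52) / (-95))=23 / 988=0.02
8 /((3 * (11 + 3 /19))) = 38 /159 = 0.24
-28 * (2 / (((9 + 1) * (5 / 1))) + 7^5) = -11764928 / 25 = -470597.12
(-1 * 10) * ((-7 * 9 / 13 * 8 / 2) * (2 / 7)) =720 / 13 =55.38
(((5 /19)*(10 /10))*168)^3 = 592704000 /6859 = 86412.60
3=3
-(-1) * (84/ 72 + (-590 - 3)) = -3551/ 6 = -591.83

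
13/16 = 0.81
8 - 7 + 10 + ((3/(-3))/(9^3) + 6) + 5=22.00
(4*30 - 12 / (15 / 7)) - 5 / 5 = 113.40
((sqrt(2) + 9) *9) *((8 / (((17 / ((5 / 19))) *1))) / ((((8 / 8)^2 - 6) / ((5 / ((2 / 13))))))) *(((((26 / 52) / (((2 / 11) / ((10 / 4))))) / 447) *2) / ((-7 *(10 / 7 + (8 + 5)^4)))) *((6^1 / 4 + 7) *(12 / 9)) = 7150 *sqrt(2) / 566021647 + 64350 / 566021647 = 0.00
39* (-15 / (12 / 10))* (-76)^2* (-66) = 185842800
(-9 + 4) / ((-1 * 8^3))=5 / 512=0.01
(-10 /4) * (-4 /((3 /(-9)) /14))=-420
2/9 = 0.22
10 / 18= 5 / 9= 0.56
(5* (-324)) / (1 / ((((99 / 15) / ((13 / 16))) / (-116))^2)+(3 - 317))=28226880 / 1917911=14.72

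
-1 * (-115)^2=-13225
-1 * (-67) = 67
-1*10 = -10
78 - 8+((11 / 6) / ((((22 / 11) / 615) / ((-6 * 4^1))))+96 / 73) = -982484 / 73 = -13458.68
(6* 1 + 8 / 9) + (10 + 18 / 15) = 814 / 45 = 18.09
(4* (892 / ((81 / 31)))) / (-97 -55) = -8.98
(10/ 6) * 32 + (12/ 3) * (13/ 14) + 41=2059/ 21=98.05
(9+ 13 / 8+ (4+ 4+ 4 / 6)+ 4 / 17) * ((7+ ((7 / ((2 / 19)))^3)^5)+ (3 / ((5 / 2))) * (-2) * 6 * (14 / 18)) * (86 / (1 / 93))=3827098018793060020197199262164929053227 / 11141120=343511067001617433453476800000000.00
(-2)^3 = -8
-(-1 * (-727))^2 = -528529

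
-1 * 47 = -47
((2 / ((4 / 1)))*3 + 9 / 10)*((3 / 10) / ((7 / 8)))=0.82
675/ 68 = 9.93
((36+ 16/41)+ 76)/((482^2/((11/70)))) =6336/83346235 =0.00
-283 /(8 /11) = -3113 /8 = -389.12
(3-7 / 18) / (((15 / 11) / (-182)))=-47047 / 135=-348.50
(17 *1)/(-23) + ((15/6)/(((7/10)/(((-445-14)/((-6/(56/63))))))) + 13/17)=664770/2737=242.88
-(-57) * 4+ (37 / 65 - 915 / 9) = 24746 / 195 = 126.90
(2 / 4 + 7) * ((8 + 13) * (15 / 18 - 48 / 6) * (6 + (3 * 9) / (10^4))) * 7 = -47428.83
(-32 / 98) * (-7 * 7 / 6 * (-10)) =-80 / 3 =-26.67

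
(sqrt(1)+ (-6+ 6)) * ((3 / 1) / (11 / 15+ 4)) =45 / 71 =0.63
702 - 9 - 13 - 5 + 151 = 826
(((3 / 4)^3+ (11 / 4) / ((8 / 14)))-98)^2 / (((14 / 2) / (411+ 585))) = 8776744281 / 7168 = 1224434.19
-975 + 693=-282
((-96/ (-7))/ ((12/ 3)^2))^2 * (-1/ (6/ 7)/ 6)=-0.14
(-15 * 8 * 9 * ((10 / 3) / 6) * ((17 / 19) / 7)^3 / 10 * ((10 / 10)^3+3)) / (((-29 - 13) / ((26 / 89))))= 5109520 / 1465692851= 0.00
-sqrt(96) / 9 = -4 * sqrt(6) / 9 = -1.09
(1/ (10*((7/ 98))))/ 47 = 7/ 235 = 0.03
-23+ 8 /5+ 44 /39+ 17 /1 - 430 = -84488 /195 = -433.27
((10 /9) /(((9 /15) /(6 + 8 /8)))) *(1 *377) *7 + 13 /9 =923689 /27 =34210.70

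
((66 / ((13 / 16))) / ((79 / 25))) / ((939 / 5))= 44000 / 321451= 0.14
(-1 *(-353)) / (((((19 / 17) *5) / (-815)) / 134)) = -131073842 / 19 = -6898623.26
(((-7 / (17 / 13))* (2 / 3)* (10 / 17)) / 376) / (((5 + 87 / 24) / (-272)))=29120 / 165393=0.18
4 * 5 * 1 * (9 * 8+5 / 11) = 15940 / 11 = 1449.09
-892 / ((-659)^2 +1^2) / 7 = -446 / 1519987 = -0.00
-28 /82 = -0.34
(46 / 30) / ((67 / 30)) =0.69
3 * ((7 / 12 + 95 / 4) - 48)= -71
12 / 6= 2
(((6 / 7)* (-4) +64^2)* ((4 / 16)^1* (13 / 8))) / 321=46553 / 8988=5.18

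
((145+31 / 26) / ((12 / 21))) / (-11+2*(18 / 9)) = -3801 / 104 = -36.55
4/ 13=0.31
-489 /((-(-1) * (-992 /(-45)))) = -22005 /992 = -22.18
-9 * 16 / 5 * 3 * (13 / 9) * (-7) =4368 / 5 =873.60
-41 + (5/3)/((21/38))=-2393/63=-37.98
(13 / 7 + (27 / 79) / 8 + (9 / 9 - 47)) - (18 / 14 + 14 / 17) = -3475315 / 75208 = -46.21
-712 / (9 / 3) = -712 / 3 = -237.33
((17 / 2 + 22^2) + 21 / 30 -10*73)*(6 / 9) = -2368 / 15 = -157.87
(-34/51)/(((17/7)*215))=-14/10965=-0.00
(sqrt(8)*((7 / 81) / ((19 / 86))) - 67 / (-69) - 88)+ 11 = -5246 / 69+ 1204*sqrt(2) / 1539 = -74.92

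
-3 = -3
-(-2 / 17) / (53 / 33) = 66 / 901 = 0.07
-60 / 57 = -20 / 19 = -1.05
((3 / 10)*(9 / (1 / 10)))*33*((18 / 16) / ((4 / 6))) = 24057 / 16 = 1503.56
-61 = -61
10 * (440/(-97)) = -4400/97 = -45.36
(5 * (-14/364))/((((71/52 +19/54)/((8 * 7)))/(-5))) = 75600/2411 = 31.36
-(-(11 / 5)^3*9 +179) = -10396 / 125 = -83.17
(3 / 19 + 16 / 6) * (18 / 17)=966 / 323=2.99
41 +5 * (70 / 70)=46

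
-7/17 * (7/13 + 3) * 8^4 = -1318912/221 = -5967.93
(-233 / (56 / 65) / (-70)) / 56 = 0.07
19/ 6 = 3.17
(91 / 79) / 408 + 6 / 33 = 65465 / 354552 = 0.18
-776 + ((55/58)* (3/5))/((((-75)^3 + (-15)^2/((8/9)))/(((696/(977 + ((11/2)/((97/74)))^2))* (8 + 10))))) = -151200807364568/194846396975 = -776.00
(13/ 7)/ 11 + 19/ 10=1593/ 770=2.07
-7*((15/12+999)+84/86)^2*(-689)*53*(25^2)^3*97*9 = 1615731546562254059326171875/29584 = 54615046868653801356347.08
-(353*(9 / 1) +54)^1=-3231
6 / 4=3 / 2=1.50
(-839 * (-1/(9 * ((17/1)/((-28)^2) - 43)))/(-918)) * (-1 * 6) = -657776/46398015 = -0.01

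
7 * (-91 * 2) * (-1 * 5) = 6370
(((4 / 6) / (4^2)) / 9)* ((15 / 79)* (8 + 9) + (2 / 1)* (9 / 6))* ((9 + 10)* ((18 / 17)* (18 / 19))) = 738 / 1343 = 0.55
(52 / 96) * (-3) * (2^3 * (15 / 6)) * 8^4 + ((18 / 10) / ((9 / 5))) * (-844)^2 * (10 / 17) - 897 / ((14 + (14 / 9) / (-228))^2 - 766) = 285902.75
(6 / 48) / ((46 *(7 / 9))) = 9 / 2576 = 0.00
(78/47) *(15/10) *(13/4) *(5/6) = 2535/376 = 6.74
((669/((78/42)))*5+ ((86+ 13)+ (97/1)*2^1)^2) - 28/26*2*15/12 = 87647.46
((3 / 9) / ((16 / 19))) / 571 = 19 / 27408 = 0.00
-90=-90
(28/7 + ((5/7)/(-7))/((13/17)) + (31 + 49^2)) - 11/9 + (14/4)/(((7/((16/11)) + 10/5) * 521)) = 792650733872/325571337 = 2434.65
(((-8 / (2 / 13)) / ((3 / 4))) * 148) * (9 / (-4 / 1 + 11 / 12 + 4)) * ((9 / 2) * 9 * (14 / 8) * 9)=-706908384 / 11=-64264398.55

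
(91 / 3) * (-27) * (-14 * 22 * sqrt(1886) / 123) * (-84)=-7063056 * sqrt(1886) / 41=-7481344.22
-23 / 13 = -1.77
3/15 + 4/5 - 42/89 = 47/89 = 0.53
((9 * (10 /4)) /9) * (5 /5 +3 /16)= 95 /32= 2.97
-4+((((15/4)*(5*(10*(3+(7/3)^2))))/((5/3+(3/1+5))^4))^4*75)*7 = -3.43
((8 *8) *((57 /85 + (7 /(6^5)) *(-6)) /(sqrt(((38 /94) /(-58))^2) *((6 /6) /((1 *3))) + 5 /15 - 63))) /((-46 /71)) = 28364940484 /27050676165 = 1.05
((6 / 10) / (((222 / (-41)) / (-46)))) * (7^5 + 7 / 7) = 15849944 / 185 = 85675.37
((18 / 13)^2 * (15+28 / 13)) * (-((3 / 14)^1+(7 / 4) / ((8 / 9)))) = -8832807 / 123032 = -71.79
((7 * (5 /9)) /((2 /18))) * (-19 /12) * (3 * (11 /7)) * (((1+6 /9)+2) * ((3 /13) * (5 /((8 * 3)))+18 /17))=-22495715 /21216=-1060.32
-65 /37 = -1.76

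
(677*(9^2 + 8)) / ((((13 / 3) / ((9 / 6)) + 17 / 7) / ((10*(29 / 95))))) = 220164462 / 6365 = 34589.86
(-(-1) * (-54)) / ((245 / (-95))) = 1026 / 49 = 20.94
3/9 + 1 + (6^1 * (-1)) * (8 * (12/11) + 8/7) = -13372/231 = -57.89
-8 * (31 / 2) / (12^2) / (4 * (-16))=31 / 2304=0.01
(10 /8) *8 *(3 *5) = 150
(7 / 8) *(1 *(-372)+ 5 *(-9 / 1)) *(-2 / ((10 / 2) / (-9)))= -26271 / 20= -1313.55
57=57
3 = 3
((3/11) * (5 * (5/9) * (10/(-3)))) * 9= -250/11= -22.73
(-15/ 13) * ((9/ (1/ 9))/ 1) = -1215/ 13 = -93.46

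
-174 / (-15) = 11.60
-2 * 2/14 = -2/7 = -0.29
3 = 3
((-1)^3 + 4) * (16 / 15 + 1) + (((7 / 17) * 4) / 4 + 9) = 1327 / 85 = 15.61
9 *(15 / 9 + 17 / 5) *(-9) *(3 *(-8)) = 9849.60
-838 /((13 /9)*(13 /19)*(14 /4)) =-286596 /1183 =-242.26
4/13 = 0.31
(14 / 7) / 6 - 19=-56 / 3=-18.67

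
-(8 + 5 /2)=-21 /2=-10.50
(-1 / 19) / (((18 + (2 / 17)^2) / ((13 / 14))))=-3757 / 1384796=-0.00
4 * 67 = 268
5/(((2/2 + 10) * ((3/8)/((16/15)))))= 128/99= 1.29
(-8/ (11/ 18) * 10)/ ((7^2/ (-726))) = 95040/ 49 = 1939.59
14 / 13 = 1.08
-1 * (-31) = 31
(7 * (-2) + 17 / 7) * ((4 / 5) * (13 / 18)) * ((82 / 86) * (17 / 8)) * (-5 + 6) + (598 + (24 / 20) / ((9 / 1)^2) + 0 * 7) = 18999901 / 32508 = 584.47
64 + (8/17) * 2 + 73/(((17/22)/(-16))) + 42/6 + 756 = -11621/17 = -683.59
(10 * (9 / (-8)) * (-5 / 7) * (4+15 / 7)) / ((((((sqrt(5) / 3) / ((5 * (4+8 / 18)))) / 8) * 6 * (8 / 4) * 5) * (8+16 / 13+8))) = 13975 * sqrt(5) / 2744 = 11.39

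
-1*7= -7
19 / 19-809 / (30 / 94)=-38008 / 15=-2533.87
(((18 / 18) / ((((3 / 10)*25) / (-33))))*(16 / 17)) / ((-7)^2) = -352 / 4165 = -0.08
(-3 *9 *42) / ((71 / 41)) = -46494 / 71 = -654.85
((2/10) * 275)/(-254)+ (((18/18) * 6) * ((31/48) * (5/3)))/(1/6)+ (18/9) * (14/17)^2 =39.89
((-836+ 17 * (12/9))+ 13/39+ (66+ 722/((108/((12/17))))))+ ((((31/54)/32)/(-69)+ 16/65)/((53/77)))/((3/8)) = -1941211621067/2618558280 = -741.33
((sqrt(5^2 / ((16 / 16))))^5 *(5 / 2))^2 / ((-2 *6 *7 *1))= -244140625 / 336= -726609.00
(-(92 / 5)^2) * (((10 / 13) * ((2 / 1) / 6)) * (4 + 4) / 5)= -135424 / 975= -138.90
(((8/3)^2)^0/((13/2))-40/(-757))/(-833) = -2034/8197553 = -0.00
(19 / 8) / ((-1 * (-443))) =19 / 3544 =0.01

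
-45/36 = -5/4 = -1.25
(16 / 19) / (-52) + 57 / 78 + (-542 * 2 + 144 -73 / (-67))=-31052407 / 33098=-938.20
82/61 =1.34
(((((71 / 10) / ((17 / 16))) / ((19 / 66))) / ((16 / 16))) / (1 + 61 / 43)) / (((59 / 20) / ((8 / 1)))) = 6447936 / 247741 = 26.03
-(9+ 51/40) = -411/40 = -10.28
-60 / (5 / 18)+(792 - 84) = 492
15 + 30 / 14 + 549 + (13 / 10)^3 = 3978379 / 7000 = 568.34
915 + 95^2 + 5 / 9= 89465 / 9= 9940.56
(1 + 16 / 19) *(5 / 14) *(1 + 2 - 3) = 0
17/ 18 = 0.94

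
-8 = -8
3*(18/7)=54/7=7.71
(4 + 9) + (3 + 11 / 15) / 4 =209 / 15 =13.93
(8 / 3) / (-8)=-1 / 3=-0.33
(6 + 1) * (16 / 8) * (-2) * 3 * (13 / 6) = -182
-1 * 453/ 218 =-453/ 218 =-2.08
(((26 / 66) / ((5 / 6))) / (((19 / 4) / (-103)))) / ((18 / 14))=-74984 / 9405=-7.97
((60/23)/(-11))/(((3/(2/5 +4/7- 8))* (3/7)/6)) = 1968/253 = 7.78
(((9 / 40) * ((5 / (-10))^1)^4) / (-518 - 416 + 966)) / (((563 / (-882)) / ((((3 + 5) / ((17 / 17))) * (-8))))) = 3969 / 90080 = 0.04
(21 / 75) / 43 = 7 / 1075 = 0.01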